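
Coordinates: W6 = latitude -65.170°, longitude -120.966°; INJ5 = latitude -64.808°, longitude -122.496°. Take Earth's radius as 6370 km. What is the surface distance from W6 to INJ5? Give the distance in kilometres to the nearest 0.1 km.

82.4 km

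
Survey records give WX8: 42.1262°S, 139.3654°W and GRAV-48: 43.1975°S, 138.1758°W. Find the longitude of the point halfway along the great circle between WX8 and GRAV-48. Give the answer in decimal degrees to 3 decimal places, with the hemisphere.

Bx = cos φ₂ cos Δλ = 0.728841,  By = cos φ₂ sin Δλ = 0.015135
φₘ = atan2(sin φ₁ + sin φ₂, √((cos φ₁ + Bx)² + By²)) = -42.66339°
λₘ = λ₁ + atan2(By, cos φ₁ + Bx) = -138.77572°

138.776°W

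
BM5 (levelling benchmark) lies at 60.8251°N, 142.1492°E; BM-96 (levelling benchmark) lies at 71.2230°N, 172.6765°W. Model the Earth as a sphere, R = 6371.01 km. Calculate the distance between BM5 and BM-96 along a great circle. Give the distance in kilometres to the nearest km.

2268 km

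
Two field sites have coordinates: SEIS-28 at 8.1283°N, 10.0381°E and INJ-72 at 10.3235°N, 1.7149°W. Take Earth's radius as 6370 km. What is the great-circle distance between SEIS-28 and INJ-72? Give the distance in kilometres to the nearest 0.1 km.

Δφ = 2.1952°,  Δλ = -11.7530°
a = sin²(Δφ/2) + cos φ₁ cos φ₂ sin²(Δλ/2) = 0.010576
c = 2·arcsin(√a) = 0.206046 rad = 11.8056°
d = R·c = 6370 × 0.206046 = 1312.5 km

1312.5 km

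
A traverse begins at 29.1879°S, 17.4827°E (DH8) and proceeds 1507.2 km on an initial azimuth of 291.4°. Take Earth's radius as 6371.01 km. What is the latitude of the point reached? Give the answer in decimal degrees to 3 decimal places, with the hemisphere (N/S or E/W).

δ = d/R = 1507.2/6371.01 = 0.236572 rad
φ₂ = arcsin(sin φ₁ cos δ + cos φ₁ sin δ cos θ)
   = arcsin(-0.48768·0.97215 + 0.87303·0.23437·0.36488) = -23.54280°
λ₂ = λ₁ + atan2(sin θ sin δ cos φ₁, cos δ − sin φ₁ sin φ₂) = 3.71268°

23.543°S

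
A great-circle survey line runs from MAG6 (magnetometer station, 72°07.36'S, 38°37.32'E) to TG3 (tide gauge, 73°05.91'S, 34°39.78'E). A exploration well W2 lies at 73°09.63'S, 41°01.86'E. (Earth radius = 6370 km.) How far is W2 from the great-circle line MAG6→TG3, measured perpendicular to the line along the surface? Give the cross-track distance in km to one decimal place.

139.0 km

MAG6: φ = -72.12267°, λ = +38.62200°
TG3: φ = -73.09850°, λ = +34.66300°
W2: φ = -73.16050°, λ = +41.03100°
δ₁₃ = central angle MAG6→W2 = 0.022029 rad  (haversine)
θ₁₃ = bearing MAG6→W2 = 146.442°,  θ₁₂ = bearing MAG6→TG3 = 228.609°
dₓₜ = R·arcsin(sin δ₁₃ · sin(θ₁₃ − θ₁₂)) = 6370·arcsin(0.02203·sin(-82.167°)) = -139.018 km
|dₓₜ| = 139.018 km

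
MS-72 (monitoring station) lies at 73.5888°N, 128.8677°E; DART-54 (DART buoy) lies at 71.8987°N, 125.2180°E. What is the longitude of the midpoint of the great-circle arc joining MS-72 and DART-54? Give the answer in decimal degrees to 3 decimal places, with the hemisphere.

126.956°E

Bx = cos φ₂ cos Δλ = 0.310068,  By = cos φ₂ sin Δλ = -0.019778
φₘ = atan2(sin φ₁ + sin φ₂, √((cos φ₁ + Bx)² + By²)) = 72.75196°
λₘ = λ₁ + atan2(By, cos φ₁ + Bx) = 126.95617°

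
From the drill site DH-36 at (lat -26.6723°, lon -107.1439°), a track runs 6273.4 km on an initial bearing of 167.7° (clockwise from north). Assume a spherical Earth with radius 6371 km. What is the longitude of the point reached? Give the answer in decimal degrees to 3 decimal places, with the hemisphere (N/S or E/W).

δ = d/R = 6273.4/6371 = 0.984681 rad
φ₂ = arcsin(sin φ₁ cos δ + cos φ₁ sin δ cos θ)
   = arcsin(-0.44889·0.55313 + 0.89359·0.83310·-0.97705) = -77.32981°
λ₂ = λ₁ + atan2(sin θ sin δ cos φ₁, cos δ − sin φ₁ sin φ₂) = -53.13238°

53.132°W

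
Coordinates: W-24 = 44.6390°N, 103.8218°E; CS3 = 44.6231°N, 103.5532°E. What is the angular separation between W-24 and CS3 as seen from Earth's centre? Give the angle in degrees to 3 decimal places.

0.192°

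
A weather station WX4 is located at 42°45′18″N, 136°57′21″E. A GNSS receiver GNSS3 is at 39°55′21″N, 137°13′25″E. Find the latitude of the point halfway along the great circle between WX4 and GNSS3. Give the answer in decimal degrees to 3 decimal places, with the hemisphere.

41.339°N

WX4: φ = +42.75500°, λ = +136.95583°
GNSS3: φ = +39.92250°, λ = +137.22361°
Bx = cos φ₂ cos Δλ = 0.766905,  By = cos φ₂ sin Δλ = 0.003584
φₘ = atan2(sin φ₁ + sin φ₂, √((cos φ₁ + Bx)² + By²)) = 41.33883°
λₘ = λ₁ + atan2(By, cos φ₁ + Bx) = 137.09263°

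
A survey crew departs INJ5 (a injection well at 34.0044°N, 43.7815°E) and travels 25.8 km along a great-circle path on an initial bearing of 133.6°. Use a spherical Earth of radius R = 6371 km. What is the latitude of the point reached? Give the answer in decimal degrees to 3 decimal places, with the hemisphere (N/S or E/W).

33.844°N

δ = d/R = 25.8/6371 = 0.004050 rad
φ₂ = arcsin(sin φ₁ cos δ + cos φ₁ sin δ cos θ)
   = arcsin(0.55926·0.99999 + 0.82899·0.00405·-0.68962) = 33.84423°
λ₂ = λ₁ + atan2(sin θ sin δ cos φ₁, cos δ − sin φ₁ sin φ₂) = 43.98381°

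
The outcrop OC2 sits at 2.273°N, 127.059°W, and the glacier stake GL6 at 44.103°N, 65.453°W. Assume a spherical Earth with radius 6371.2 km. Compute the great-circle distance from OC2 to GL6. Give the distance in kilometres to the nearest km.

7601 km

Δφ = 41.8300°,  Δλ = 61.6060°
a = sin²(Δφ/2) + cos φ₁ cos φ₂ sin²(Δλ/2) = 0.315596
c = 2·arcsin(√a) = 1.193070 rad = 68.3579°
d = R·c = 6371.2 × 1.193070 = 7601.3 km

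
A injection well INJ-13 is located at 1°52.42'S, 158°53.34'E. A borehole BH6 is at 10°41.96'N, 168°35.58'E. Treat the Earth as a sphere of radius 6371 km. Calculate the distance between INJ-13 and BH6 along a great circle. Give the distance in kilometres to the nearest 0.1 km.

1762.7 km

INJ-13: φ = -1.87367°, λ = +158.88900°
BH6: φ = +10.69933°, λ = +168.59300°
Δφ = 12.5730°,  Δλ = 9.7040°
a = sin²(Δφ/2) + cos φ₁ cos φ₂ sin²(Δλ/2) = 0.019016
c = 2·arcsin(√a) = 0.276681 rad = 15.8526°
d = R·c = 6371 × 0.276681 = 1762.7 km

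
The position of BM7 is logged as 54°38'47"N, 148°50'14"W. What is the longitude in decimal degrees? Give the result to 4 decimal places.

148° + 50′/60 + 14″/3600 = 148 + 0.83333 + 0.00389 = 148.8372°

148.8372°W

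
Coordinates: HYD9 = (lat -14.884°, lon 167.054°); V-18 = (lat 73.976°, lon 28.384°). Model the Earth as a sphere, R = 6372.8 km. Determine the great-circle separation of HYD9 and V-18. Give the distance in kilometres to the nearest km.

Δφ = 88.8600°,  Δλ = -138.6700°
a = sin²(Δφ/2) + cos φ₁ cos φ₂ sin²(Δλ/2) = 0.723606
c = 2·arcsin(√a) = 2.034442 rad = 116.5649°
d = R·c = 6372.8 × 2.034442 = 12965.1 km

12965 km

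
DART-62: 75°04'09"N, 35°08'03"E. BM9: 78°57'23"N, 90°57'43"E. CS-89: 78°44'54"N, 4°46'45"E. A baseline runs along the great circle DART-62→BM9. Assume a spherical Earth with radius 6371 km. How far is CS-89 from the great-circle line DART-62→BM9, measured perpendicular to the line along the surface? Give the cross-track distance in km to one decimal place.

850.6 km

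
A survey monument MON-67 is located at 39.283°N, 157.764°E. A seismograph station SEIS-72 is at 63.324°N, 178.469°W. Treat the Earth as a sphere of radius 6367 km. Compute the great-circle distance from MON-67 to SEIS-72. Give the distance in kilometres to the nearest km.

Δφ = 24.0410°,  Δλ = 23.7670°
a = sin²(Δφ/2) + cos φ₁ cos φ₂ sin²(Δλ/2) = 0.058108
c = 2·arcsin(√a) = 0.486908 rad = 27.8978°
d = R·c = 6367 × 0.486908 = 3100.1 km

3100 km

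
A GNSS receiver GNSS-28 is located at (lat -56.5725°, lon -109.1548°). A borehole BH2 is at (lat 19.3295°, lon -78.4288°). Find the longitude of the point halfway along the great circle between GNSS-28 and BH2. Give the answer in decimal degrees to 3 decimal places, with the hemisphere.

Bx = cos φ₂ cos Δλ = 0.811164,  By = cos φ₂ sin Δλ = 0.482132
φₘ = atan2(sin φ₁ + sin φ₂, √((cos φ₁ + Bx)² + By²)) = -19.21520°
λₘ = λ₁ + atan2(By, cos φ₁ + Bx) = -89.66204°

89.662°W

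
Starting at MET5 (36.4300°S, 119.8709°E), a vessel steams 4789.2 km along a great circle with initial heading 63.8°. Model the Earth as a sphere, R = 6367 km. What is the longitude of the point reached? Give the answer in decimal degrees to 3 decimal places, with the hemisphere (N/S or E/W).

δ = d/R = 4789.2/6367 = 0.752191 rad
φ₂ = arcsin(sin φ₁ cos δ + cos φ₁ sin δ cos θ)
   = arcsin(-0.59384·0.73019 + 0.80458·0.68324·0.44151) = -11.00603°
λ₂ = λ₁ + atan2(sin θ sin δ cos φ₁, cos δ − sin φ₁ sin φ₂) = 158.51859°

158.519°E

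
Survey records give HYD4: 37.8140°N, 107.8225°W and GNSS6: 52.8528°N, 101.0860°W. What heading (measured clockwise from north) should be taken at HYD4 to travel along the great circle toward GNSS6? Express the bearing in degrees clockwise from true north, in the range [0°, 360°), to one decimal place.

Δλ = 6.7365°
y = sin Δλ · cos φ₂ = 0.070835
x = cos φ₁ sin φ₂ − sin φ₁ cos φ₂ cos Δλ = 0.262029
θ = atan2(y, x) = 15.1274° → 15.1274° (mod 360°)

15.1°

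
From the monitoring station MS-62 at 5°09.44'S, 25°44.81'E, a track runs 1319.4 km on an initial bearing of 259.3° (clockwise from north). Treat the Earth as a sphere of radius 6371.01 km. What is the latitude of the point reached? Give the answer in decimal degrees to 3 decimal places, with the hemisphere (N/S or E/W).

7.238°S

MS-62: φ = -5.15733°, λ = +25.74683°
δ = d/R = 1319.4/6371.01 = 0.207094 rad
φ₂ = arcsin(sin φ₁ cos δ + cos φ₁ sin δ cos θ)
   = arcsin(-0.08989·0.97863 + 0.99595·0.20562·-0.18567) = -7.23804°
λ₂ = λ₁ + atan2(sin θ sin δ cos φ₁, cos δ − sin φ₁ sin φ₂) = 13.99547°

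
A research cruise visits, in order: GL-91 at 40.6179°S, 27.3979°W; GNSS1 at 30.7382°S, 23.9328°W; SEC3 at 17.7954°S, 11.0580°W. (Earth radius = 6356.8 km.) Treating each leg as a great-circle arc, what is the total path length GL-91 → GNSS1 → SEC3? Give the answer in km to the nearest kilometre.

3075 km

GL-91→GNSS1: c = 0.179252 rad, d = 1139.47 km
GNSS1→SEC3: c = 0.304426 rad, d = 1935.17 km
Total = 1139.47 + 1935.17 = 3074.64 km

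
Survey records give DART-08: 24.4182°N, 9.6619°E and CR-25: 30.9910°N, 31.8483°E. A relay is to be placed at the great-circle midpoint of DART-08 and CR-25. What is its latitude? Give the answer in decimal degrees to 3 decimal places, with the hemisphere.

Bx = cos φ₂ cos Δλ = 0.793778,  By = cos φ₂ sin Δλ = 0.323715
φₘ = atan2(sin φ₁ + sin φ₂, √((cos φ₁ + Bx)² + By²)) = 28.15137°
λₘ = λ₁ + atan2(By, cos φ₁ + Bx) = 20.41637°

28.151°N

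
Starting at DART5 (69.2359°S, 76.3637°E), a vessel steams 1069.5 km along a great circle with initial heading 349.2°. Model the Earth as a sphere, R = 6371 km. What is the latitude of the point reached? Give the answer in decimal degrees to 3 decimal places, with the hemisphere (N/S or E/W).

59.737°S

δ = d/R = 1069.5/6371 = 0.167870 rad
φ₂ = arcsin(sin φ₁ cos δ + cos φ₁ sin δ cos θ)
   = arcsin(-0.93505·0.98594 + 0.35452·0.16708·0.98229) = -59.73673°
λ₂ = λ₁ + atan2(sin θ sin δ cos φ₁, cos δ − sin φ₁ sin φ₂) = 72.80204°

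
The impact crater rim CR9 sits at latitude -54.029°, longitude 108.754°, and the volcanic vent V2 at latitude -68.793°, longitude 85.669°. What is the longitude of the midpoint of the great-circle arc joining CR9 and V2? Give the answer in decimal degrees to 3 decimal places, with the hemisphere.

99.991°E

Bx = cos φ₂ cos Δλ = 0.332772,  By = cos φ₂ sin Δλ = -0.141836
φₘ = atan2(sin φ₁ + sin φ₂, √((cos φ₁ + Bx)² + By²)) = -61.87209°
λₘ = λ₁ + atan2(By, cos φ₁ + Bx) = 99.99110°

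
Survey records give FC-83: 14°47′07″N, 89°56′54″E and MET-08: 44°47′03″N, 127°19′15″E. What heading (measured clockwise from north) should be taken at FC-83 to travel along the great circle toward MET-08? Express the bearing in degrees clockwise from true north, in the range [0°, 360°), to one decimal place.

38.7°

FC-83: φ = +14.78528°, λ = +89.94833°
MET-08: φ = +44.78417°, λ = +127.32083°
Δλ = 37.3725°
y = sin Δλ · cos φ₂ = 0.430824
x = cos φ₁ sin φ₂ − sin φ₁ cos φ₂ cos Δλ = 0.537168
θ = atan2(y, x) = 38.7306° → 38.7306° (mod 360°)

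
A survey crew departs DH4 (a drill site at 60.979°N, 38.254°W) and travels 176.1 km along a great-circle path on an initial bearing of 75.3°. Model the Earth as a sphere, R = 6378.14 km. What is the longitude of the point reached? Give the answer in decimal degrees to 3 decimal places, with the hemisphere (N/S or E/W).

35.062°W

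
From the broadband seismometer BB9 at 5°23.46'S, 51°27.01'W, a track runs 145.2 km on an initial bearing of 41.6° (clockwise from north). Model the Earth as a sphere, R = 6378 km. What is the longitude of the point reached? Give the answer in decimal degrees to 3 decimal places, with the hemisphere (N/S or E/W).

BB9: φ = -5.39100°, λ = -51.45017°
δ = d/R = 145.2/6378 = 0.022766 rad
φ₂ = arcsin(sin φ₁ cos δ + cos φ₁ sin δ cos θ)
   = arcsin(-0.09395·0.99974 + 0.99558·0.02276·0.74780) = -4.41501°
λ₂ = λ₁ + atan2(sin θ sin δ cos φ₁, cos δ − sin φ₁ sin φ₂) = -50.58162°

50.582°W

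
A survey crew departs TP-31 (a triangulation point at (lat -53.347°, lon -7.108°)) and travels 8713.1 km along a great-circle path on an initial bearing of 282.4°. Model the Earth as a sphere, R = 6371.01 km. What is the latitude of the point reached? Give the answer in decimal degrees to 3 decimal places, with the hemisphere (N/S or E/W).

2.082°S

δ = d/R = 8713.1/6371.01 = 1.367617 rad
φ₂ = arcsin(sin φ₁ cos δ + cos φ₁ sin δ cos θ)
   = arcsin(-0.80227·0.20178 + 0.59697·0.97943·0.21474) = -2.08211°
λ₂ = λ₁ + atan2(sin θ sin δ cos φ₁, cos δ − sin φ₁ sin φ₂) = -80.28711°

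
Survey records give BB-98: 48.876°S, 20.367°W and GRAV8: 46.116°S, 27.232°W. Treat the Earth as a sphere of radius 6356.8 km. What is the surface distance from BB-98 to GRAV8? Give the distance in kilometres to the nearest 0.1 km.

Δφ = 2.7600°,  Δλ = -6.8650°
a = sin²(Δφ/2) + cos φ₁ cos φ₂ sin²(Δλ/2) = 0.002214
c = 2·arcsin(√a) = 0.094148 rad = 5.3943°
d = R·c = 6356.8 × 0.094148 = 598.5 km

598.5 km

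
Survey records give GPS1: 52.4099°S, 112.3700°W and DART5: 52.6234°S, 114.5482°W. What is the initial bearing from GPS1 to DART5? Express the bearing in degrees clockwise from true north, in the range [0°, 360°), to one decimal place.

260.0°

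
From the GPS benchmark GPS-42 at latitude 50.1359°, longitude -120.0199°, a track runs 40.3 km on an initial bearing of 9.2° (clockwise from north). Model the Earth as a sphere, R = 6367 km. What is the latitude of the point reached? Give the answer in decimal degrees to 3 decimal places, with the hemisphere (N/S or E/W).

50.494°N

δ = d/R = 40.3/6367 = 0.006330 rad
φ₂ = arcsin(sin φ₁ cos δ + cos φ₁ sin δ cos θ)
   = arcsin(0.76757·0.99998 + 0.64097·0.00633·0.98714) = 50.49385°
λ₂ = λ₁ + atan2(sin θ sin δ cos φ₁, cos δ − sin φ₁ sin φ₂) = -119.92876°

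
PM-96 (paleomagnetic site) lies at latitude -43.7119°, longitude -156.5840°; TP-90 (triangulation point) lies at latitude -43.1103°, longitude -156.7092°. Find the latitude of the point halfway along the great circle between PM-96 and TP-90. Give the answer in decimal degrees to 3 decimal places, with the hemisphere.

43.411°S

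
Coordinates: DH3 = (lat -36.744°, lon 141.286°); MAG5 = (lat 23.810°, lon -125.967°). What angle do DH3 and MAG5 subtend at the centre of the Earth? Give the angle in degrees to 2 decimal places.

Δφ = 60.5540°,  Δλ = 92.7470°
a = sin²(Δφ/2) + cos φ₁ cos φ₂ sin²(Δλ/2) = 0.638324
c = 2·arcsin(√a) = 1.851100 rad = 106.0602°

106.06°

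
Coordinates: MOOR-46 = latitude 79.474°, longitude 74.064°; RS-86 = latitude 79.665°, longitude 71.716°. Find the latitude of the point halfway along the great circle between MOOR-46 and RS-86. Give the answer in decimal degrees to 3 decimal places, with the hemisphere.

79.572°N

Bx = cos φ₂ cos Δλ = 0.179253,  By = cos φ₂ sin Δλ = -0.007350
φₘ = atan2(sin φ₁ + sin φ₂, √((cos φ₁ + Bx)² + By²)) = 79.57164°
λₘ = λ₁ + atan2(By, cos φ₁ + Bx) = 72.90063°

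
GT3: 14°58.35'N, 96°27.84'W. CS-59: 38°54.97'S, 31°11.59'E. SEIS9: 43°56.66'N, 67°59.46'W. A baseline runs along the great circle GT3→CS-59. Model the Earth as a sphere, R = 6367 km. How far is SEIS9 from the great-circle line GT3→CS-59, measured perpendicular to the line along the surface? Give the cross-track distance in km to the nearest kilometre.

4182 km

GT3: φ = +14.97250°, λ = -96.46400°
CS-59: φ = -38.91617°, λ = +31.19317°
SEIS9: φ = +43.94433°, λ = -67.99100°
δ₁₃ = central angle GT3→SEIS9 = 0.658807 rad  (haversine)
θ₁₃ = bearing GT3→SEIS9 = 34.106°,  θ₁₂ = bearing GT3→CS-59 = 128.161°
dₓₜ = R·arcsin(sin δ₁₃ · sin(θ₁₃ − θ₁₂)) = 6367·arcsin(0.61217·sin(-94.055°)) = -4182.295 km
|dₓₜ| = 4182.295 km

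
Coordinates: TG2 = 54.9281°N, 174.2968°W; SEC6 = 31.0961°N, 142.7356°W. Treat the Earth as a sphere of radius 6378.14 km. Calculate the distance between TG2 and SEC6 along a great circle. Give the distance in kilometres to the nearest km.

3635 km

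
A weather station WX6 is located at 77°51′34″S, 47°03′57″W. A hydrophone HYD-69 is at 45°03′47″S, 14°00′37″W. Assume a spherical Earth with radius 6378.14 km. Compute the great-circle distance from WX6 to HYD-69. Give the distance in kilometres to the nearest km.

WX6: φ = -77.85944°, λ = -47.06583°
HYD-69: φ = -45.06306°, λ = -14.01028°
Δφ = 32.7964°,  Δλ = 33.0556°
a = sin²(Δφ/2) + cos φ₁ cos φ₂ sin²(Δλ/2) = 0.091721
c = 2·arcsin(√a) = 0.615375 rad = 35.2584°
d = R·c = 6378.14 × 0.615375 = 3924.9 km

3925 km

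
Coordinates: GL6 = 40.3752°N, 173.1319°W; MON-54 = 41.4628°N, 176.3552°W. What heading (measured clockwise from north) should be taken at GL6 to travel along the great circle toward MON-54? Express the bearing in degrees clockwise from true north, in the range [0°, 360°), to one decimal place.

Δλ = -3.2233°
y = sin Δλ · cos φ₂ = -0.042136
x = cos φ₁ sin φ₂ − sin φ₁ cos φ₂ cos Δλ = 0.019749
θ = atan2(y, x) = -64.8877° → 295.1123° (mod 360°)

295.1°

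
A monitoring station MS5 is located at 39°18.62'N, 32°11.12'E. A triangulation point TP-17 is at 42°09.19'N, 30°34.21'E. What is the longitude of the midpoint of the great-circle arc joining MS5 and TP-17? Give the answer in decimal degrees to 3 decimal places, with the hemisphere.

MS5: φ = +39.31033°, λ = +32.18533°
TP-17: φ = +42.15317°, λ = +30.57017°
Bx = cos φ₂ cos Δλ = 0.741059,  By = cos φ₂ sin Δλ = -0.020896
φₘ = atan2(sin φ₁ + sin φ₂, √((cos φ₁ + Bx)² + By²)) = 40.73456°
λₘ = λ₁ + atan2(By, cos φ₁ + Bx) = 31.39501°

31.395°E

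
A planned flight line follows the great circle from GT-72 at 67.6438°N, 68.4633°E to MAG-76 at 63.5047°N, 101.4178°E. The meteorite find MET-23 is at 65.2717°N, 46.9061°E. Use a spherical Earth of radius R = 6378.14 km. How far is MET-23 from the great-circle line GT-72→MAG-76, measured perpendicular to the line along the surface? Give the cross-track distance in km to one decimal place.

114.8 km

δ₁₃ = central angle GT-72→MET-23 = 0.154988 rad  (haversine)
θ₁₃ = bearing GT-72→MET-23 = 264.674°,  θ₁₂ = bearing GT-72→MAG-76 = 91.367°
dₓₜ = R·arcsin(sin δ₁₃ · sin(θ₁₃ − θ₁₂)) = 6378.14·arcsin(0.15437·sin(173.307°)) = 114.760 km
|dₓₜ| = 114.760 km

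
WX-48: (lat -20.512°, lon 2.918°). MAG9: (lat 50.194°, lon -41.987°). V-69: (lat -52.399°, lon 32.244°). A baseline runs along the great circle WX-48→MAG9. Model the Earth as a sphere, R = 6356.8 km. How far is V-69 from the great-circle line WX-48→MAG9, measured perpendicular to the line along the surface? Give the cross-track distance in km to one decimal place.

δ₁₃ = central angle WX-48→V-69 = 0.682726 rad  (haversine)
θ₁₃ = bearing WX-48→V-69 = 151.727°,  θ₁₂ = bearing WX-48→MAG9 = 332.774°
dₓₜ = R·arcsin(sin δ₁₃ · sin(θ₁₃ − θ₁₂)) = 6356.8·arcsin(0.63091·sin(-181.047°)) = 73.286 km
|dₓₜ| = 73.286 km

73.3 km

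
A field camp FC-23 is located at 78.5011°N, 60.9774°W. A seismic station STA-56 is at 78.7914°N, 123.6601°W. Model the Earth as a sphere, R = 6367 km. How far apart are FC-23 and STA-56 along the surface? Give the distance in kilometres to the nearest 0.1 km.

Δφ = 0.2903°,  Δλ = -62.6827°
a = sin²(Δφ/2) + cos φ₁ cos φ₂ sin²(Δλ/2) = 0.010490
c = 2·arcsin(√a) = 0.205200 rad = 11.7571°
d = R·c = 6367 × 0.205200 = 1306.5 km

1306.5 km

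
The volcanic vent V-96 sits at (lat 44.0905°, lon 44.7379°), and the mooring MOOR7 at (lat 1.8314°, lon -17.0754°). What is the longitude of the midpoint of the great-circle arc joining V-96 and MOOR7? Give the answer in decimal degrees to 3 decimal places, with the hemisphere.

Bx = cos φ₂ cos Δλ = 0.472105,  By = cos φ₂ sin Δλ = -0.880963
φₘ = atan2(sin φ₁ + sin φ₂, √((cos φ₁ + Bx)² + By²)) = 26.17091°
λₘ = λ₁ + atan2(By, cos φ₁ + Bx) = 8.23315°

8.233°E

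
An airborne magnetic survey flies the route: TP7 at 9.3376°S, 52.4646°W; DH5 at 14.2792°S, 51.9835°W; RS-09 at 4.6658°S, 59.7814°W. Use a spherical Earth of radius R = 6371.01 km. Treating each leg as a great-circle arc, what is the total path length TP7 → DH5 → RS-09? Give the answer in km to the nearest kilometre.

TP7→DH5: c = 0.086638 rad, d = 551.97 km
DH5→RS-09: c = 0.214771 rad, d = 1368.31 km
Total = 551.97 + 1368.31 = 1920.28 km

1920 km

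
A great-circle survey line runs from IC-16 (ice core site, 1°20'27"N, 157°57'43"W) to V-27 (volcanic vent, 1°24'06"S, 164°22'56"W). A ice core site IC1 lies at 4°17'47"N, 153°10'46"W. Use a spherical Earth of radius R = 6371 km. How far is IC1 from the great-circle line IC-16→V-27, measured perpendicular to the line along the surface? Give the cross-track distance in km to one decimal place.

IC-16: φ = +1.34083°, λ = -157.96194°
V-27: φ = -1.40167°, λ = -164.38222°
IC1: φ = +4.29639°, λ = -153.17944°
δ₁₃ = central angle IC-16→IC1 = 0.098030 rad  (haversine)
θ₁₃ = bearing IC-16→IC1 = 58.153°,  θ₁₂ = bearing IC-16→V-27 = 246.892°
dₓₜ = R·arcsin(sin δ₁₃ · sin(θ₁₃ − θ₁₂)) = 6371·arcsin(0.09787·sin(-188.738°)) = 94.735 km
|dₓₜ| = 94.735 km

94.7 km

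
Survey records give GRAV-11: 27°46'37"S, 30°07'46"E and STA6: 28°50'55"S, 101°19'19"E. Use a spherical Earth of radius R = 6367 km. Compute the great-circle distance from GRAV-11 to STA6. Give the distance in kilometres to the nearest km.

6852 km

GRAV-11: φ = -27.77694°, λ = +30.12944°
STA6: φ = -28.84861°, λ = +101.32194°
Δφ = -1.0717°,  Δλ = 71.1925°
a = sin²(Δφ/2) + cos φ₁ cos φ₂ sin²(Δλ/2) = 0.262650
c = 2·arcsin(√a) = 1.076174 rad = 61.6602°
d = R·c = 6367 × 1.076174 = 6852.0 km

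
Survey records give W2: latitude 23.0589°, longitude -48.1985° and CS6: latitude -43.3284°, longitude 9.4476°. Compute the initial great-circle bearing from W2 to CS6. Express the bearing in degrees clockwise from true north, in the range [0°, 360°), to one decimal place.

141.9°

Δλ = 57.6461°
y = sin Δλ · cos φ₂ = 0.614505
x = cos φ₁ sin φ₂ − sin φ₁ cos φ₂ cos Δλ = -0.783829
θ = atan2(y, x) = 141.9043° → 141.9043° (mod 360°)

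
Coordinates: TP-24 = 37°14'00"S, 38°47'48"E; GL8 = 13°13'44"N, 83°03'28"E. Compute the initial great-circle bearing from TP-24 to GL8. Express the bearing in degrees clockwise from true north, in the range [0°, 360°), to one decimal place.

48.4°

TP-24: φ = -37.23333°, λ = +38.79667°
GL8: φ = +13.22889°, λ = +83.05778°
Δλ = 44.2611°
y = sin Δλ · cos φ₂ = 0.679409
x = cos φ₁ sin φ₂ − sin φ₁ cos φ₂ cos Δλ = 0.604025
θ = atan2(y, x) = 48.3614° → 48.3614° (mod 360°)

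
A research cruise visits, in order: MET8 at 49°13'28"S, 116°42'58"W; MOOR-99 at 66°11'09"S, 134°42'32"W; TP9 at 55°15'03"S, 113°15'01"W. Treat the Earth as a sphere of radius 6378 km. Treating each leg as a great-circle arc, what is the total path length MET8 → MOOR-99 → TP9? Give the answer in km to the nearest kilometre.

MET8: φ = -49.22444°, λ = -116.71611°
MOOR-99: φ = -66.18583°, λ = -134.70889°
TP9: φ = -55.25083°, λ = -113.25028°
MET8→MOOR-99: c = 0.337440 rad, d = 2152.19 km
MOOR-99→TP9: c = 0.261938 rad, d = 1670.64 km
Total = 2152.19 + 1670.64 = 3822.83 km

3823 km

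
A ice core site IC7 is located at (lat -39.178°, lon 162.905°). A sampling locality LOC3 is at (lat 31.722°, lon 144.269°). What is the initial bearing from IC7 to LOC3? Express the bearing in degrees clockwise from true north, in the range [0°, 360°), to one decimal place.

Δλ = -18.6360°
y = sin Δλ · cos φ₂ = -0.271816
x = cos φ₁ sin φ₂ − sin φ₁ cos φ₂ cos Δλ = 0.916774
θ = atan2(y, x) = -16.5147° → 343.4853° (mod 360°)

343.5°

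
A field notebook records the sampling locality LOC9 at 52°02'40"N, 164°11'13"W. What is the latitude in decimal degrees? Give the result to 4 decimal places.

52° + 2′/60 + 40″/3600 = 52 + 0.03333 + 0.01111 = 52.0444°

52.0444°N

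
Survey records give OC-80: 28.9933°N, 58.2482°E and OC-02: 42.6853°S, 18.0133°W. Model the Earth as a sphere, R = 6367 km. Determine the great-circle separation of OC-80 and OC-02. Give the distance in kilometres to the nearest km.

11127 km

Δφ = -71.6786°,  Δλ = -76.2615°
a = sin²(Δφ/2) + cos φ₁ cos φ₂ sin²(Δλ/2) = 0.587960
c = 2·arcsin(√a) = 1.747636 rad = 100.1322°
d = R·c = 6367 × 1.747636 = 11127.2 km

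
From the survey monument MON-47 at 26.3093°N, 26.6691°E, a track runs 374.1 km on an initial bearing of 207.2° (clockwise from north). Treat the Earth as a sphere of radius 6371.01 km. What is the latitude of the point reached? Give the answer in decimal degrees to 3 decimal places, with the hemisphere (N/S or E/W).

23.307°N

δ = d/R = 374.1/6371.01 = 0.058719 rad
φ₂ = arcsin(sin φ₁ cos δ + cos φ₁ sin δ cos θ)
   = arcsin(0.44322·0.99828 + 0.89641·0.05869·-0.88942) = 23.30738°
λ₂ = λ₁ + atan2(sin θ sin δ cos φ₁, cos δ − sin φ₁ sin φ₂) = 24.99534°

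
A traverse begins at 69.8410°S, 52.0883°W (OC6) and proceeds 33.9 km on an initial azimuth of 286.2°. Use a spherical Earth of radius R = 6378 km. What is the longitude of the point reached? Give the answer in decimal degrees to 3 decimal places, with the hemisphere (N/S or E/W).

δ = d/R = 33.9/6378 = 0.005315 rad
φ₂ = arcsin(sin φ₁ cos δ + cos φ₁ sin δ cos θ)
   = arcsin(-0.93874·0.99999 + 0.34463·0.00532·0.27899) = -69.75401°
λ₂ = λ₁ + atan2(sin θ sin δ cos φ₁, cos δ − sin φ₁ sin φ₂) = -52.93341°

52.933°W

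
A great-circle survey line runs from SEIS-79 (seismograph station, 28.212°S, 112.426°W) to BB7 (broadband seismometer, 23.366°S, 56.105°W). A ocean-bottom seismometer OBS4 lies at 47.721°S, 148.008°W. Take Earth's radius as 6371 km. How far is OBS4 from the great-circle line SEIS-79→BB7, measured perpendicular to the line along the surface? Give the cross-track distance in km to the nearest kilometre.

2935 km

δ₁₃ = central angle SEIS-79→OBS4 = 0.588275 rad  (haversine)
θ₁₃ = bearing SEIS-79→OBS4 = 224.862°,  θ₁₂ = bearing SEIS-79→BB7 = 98.109°
dₓₜ = R·arcsin(sin δ₁₃ · sin(θ₁₃ − θ₁₂)) = 6371·arcsin(0.55493·sin(126.753°)) = 2935.415 km
|dₓₜ| = 2935.415 km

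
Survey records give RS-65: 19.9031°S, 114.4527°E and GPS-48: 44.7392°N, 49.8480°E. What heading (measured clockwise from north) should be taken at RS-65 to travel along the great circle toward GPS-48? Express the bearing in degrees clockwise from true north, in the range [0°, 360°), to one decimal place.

Δλ = -64.6047°
y = sin Δλ · cos φ₂ = -0.641680
x = cos φ₁ sin φ₂ − sin φ₁ cos φ₂ cos Δλ = 0.765542
θ = atan2(y, x) = -39.9699° → 320.0301° (mod 360°)

320.0°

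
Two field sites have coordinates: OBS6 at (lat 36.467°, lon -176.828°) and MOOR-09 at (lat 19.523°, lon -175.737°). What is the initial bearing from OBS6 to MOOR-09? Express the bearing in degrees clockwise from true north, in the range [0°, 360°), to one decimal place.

176.5°

Δλ = 1.0910°
y = sin Δλ · cos φ₂ = 0.017946
x = cos φ₁ sin φ₂ − sin φ₁ cos φ₂ cos Δλ = -0.291335
θ = atan2(y, x) = 176.4751° → 176.4751° (mod 360°)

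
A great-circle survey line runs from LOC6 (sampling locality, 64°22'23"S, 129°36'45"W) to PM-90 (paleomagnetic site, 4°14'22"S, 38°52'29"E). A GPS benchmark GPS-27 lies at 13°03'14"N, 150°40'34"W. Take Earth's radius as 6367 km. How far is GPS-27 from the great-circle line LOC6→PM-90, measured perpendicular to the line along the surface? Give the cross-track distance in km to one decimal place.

937.4 km

LOC6: φ = -64.37306°, λ = -129.61250°
PM-90: φ = -4.23944°, λ = +38.87472°
GPS-27: φ = +13.05389°, λ = -150.67611°
δ₁₃ = central angle LOC6→GPS-27 = 1.380111 rad  (haversine)
θ₁₃ = bearing LOC6→GPS-27 = 339.110°,  θ₁₂ = bearing LOC6→PM-90 = 167.702°
dₓₜ = R·arcsin(sin δ₁₃ · sin(θ₁₃ − θ₁₂)) = 6367·arcsin(0.98187·sin(171.408°)) = 937.399 km
|dₓₜ| = 937.399 km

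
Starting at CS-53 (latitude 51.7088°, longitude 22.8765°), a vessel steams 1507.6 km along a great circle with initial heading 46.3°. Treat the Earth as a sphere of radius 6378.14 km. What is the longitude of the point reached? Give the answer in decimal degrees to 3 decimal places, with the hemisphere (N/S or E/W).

δ = d/R = 1507.6/6378.14 = 0.236370 rad
φ₂ = arcsin(sin φ₁ cos δ + cos φ₁ sin δ cos θ)
   = arcsin(0.78487·0.97219 + 0.61966·0.23417·0.69088) = 59.68923°
λ₂ = λ₁ + atan2(sin θ sin δ cos φ₁, cos δ − sin φ₁ sin φ₂) = 42.47671°

42.477°E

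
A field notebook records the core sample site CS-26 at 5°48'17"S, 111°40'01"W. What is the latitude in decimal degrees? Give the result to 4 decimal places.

5.8047°S

5° + 48′/60 + 17″/3600 = 5 + 0.80000 + 0.00472 = 5.8047°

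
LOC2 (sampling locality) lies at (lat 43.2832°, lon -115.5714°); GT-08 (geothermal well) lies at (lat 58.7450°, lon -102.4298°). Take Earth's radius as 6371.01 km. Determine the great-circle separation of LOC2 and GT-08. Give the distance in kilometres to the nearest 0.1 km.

Δφ = 15.4618°,  Δλ = 13.1416°
a = sin²(Δφ/2) + cos φ₁ cos φ₂ sin²(Δλ/2) = 0.023042
c = 2·arcsin(√a) = 0.304768 rad = 17.4619°
d = R·c = 6371.01 × 0.304768 = 1941.7 km

1941.7 km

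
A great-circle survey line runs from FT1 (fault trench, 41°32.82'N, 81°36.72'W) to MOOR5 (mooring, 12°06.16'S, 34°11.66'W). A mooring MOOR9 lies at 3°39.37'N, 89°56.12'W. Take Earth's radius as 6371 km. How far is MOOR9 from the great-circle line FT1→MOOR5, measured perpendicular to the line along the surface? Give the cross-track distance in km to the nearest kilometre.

3786 km

FT1: φ = +41.54700°, λ = -81.61200°
MOOR5: φ = -12.10267°, λ = -34.19433°
MOOR9: φ = +3.65617°, λ = -89.93533°
δ₁₃ = central angle FT1→MOOR9 = 0.674026 rad  (haversine)
θ₁₃ = bearing FT1→MOOR9 = 193.383°,  θ₁₂ = bearing FT1→MOOR5 = 129.606°
dₓₜ = R·arcsin(sin δ₁₃ · sin(θ₁₃ − θ₁₂)) = 6371·arcsin(0.62414·sin(63.777°)) = 3786.073 km
|dₓₜ| = 3786.073 km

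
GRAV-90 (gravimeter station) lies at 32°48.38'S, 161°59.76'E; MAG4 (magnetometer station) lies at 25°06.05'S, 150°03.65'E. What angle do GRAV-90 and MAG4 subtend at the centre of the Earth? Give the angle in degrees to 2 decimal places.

GRAV-90: φ = -32.80633°, λ = +161.99600°
MAG4: φ = -25.10083°, λ = +150.06083°
Δφ = 7.7055°,  Δλ = -11.9352°
a = sin²(Δφ/2) + cos φ₁ cos φ₂ sin²(Δλ/2) = 0.012742
c = 2·arcsin(√a) = 0.226241 rad = 12.9627°

12.96°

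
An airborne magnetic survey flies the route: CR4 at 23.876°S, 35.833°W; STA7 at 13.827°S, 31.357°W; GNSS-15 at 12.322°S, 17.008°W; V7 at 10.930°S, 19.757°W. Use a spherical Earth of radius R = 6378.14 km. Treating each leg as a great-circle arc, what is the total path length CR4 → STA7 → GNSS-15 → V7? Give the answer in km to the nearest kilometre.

3116 km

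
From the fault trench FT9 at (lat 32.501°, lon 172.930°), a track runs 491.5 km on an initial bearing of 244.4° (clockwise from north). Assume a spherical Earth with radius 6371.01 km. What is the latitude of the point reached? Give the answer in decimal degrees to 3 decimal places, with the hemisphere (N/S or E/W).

δ = d/R = 491.5/6371.01 = 0.077146 rad
φ₂ = arcsin(sin φ₁ cos δ + cos φ₁ sin δ cos θ)
   = arcsin(0.53731·0.99703 + 0.84338·0.07707·-0.43209) = 30.50615°
λ₂ = λ₁ + atan2(sin θ sin δ cos φ₁, cos δ − sin φ₁ sin φ₂) = 168.30287°

30.506°N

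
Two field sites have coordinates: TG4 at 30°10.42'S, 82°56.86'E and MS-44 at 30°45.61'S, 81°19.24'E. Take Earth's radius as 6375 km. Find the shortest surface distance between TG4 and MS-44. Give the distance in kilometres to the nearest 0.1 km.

TG4: φ = -30.17367°, λ = +82.94767°
MS-44: φ = -30.76017°, λ = +81.32067°
Δφ = -0.5865°,  Δλ = -1.6270°
a = sin²(Δφ/2) + cos φ₁ cos φ₂ sin²(Δλ/2) = 0.000176
c = 2·arcsin(√a) = 0.026530 rad = 1.5200°
d = R·c = 6375 × 0.026530 = 169.1 km

169.1 km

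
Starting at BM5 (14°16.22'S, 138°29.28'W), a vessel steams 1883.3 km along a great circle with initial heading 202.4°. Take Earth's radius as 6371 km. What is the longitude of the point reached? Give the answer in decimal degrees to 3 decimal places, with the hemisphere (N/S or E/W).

BM5: φ = -14.27033°, λ = -138.48800°
δ = d/R = 1883.3/6371 = 0.295605 rad
φ₂ = arcsin(sin φ₁ cos δ + cos φ₁ sin δ cos θ)
   = arcsin(-0.24650·0.95663 + 0.96914·0.29132·-0.92455) = -29.79066°
λ₂ = λ₁ + atan2(sin θ sin δ cos φ₁, cos δ − sin φ₁ sin φ₂) = -145.83728°

145.837°W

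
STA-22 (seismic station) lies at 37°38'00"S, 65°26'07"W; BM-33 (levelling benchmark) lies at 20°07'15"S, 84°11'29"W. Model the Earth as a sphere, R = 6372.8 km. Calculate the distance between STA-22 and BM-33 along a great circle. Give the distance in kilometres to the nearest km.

STA-22: φ = -37.63333°, λ = -65.43528°
BM-33: φ = -20.12083°, λ = -84.19139°
Δφ = 17.5125°,  Δλ = -18.7561°
a = sin²(Δφ/2) + cos φ₁ cos φ₂ sin²(Δλ/2) = 0.042919
c = 2·arcsin(√a) = 0.417358 rad = 23.9129°
d = R·c = 6372.8 × 0.417358 = 2659.7 km

2660 km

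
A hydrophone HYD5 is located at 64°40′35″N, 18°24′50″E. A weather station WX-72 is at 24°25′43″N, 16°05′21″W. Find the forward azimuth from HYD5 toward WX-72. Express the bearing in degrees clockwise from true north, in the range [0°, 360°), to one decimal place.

225.8°

HYD5: φ = +64.67639°, λ = +18.41389°
WX-72: φ = +24.42861°, λ = -16.08917°
Δλ = -34.5031°
y = sin Δλ · cos φ₂ = -0.515740
x = cos φ₁ sin φ₂ − sin φ₁ cos φ₂ cos Δλ = -0.501328
θ = atan2(y, x) = -134.1882° → 225.8118° (mod 360°)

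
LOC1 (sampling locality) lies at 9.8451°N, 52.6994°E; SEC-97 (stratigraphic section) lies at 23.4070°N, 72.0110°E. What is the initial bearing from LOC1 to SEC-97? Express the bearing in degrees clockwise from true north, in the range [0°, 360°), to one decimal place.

Δλ = 19.3116°
y = sin Δλ · cos φ₂ = 0.303490
x = cos φ₁ sin φ₂ − sin φ₁ cos φ₂ cos Δλ = 0.243325
θ = atan2(y, x) = 51.2790° → 51.2790° (mod 360°)

51.3°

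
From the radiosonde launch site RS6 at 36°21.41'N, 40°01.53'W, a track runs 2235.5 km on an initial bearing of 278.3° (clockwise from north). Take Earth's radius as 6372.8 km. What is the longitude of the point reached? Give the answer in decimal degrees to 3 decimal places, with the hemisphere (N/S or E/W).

65.096°W

RS6: φ = +36.35683°, λ = -40.02550°
δ = d/R = 2235.5/6372.8 = 0.350788 rad
φ₂ = arcsin(sin φ₁ cos δ + cos φ₁ sin δ cos θ)
   = arcsin(0.59281·0.93910 + 0.80534·0.34364·0.14436) = 36.63115°
λ₂ = λ₁ + atan2(sin θ sin δ cos φ₁, cos δ − sin φ₁ sin φ₂) = -65.09564°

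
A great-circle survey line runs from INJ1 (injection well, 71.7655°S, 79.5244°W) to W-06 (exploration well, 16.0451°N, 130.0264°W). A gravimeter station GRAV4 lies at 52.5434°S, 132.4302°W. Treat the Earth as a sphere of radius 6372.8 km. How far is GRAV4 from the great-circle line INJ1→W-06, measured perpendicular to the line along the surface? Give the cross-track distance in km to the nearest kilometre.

1611 km

δ₁₃ = central angle INJ1→GRAV4 = 0.518173 rad  (haversine)
θ₁₃ = bearing INJ1→GRAV4 = 281.647°,  θ₁₂ = bearing INJ1→W-06 = 311.972°
dₓₜ = R·arcsin(sin δ₁₃ · sin(θ₁₃ − θ₁₂)) = 6372.8·arcsin(0.49529·sin(-30.325°)) = -1610.772 km
|dₓₜ| = 1610.772 km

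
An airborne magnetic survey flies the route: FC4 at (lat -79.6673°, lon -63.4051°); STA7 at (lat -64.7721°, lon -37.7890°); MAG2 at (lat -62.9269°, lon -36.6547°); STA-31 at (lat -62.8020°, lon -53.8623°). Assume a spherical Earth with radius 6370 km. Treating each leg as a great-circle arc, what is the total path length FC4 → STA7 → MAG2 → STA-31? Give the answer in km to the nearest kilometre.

FC4→STA7: c = 0.287754 rad, d = 1833.00 km
STA7→MAG2: c = 0.033364 rad, d = 212.53 km
MAG2→STA-31: c = 0.136588 rad, d = 870.07 km
Total = 1833.00 + 212.53 + 870.07 = 2915.59 km

2916 km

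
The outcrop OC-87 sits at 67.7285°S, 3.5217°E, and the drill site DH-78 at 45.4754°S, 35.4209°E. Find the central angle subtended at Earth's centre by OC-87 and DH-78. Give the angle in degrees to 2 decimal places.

Δφ = 22.2531°,  Δλ = 31.8992°
a = sin²(Δφ/2) + cos φ₁ cos φ₂ sin²(Δλ/2) = 0.057307
c = 2·arcsin(√a) = 0.483475 rad = 27.7011°

27.70°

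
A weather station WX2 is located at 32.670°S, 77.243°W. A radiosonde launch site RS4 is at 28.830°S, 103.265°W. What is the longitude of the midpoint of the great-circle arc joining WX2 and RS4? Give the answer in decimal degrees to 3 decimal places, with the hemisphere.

90.518°W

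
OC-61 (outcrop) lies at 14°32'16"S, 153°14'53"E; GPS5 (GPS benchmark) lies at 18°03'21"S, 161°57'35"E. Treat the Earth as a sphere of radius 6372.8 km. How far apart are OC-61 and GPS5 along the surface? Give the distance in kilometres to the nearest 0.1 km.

OC-61: φ = -14.53778°, λ = +153.24806°
GPS5: φ = -18.05583°, λ = +161.95972°
Δφ = -3.5181°,  Δλ = 8.7117°
a = sin²(Δφ/2) + cos φ₁ cos φ₂ sin²(Δλ/2) = 0.006251
c = 2·arcsin(√a) = 0.158292 rad = 9.0695°
d = R·c = 6372.8 × 0.158292 = 1008.8 km

1008.8 km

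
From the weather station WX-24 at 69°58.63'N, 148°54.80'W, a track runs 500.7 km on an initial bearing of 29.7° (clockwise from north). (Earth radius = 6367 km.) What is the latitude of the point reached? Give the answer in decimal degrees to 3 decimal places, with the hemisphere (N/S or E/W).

73.743°N

WX-24: φ = +69.97717°, λ = -148.91333°
δ = d/R = 500.7/6367 = 0.078640 rad
φ₂ = arcsin(sin φ₁ cos δ + cos φ₁ sin δ cos θ)
   = arcsin(0.93956·0.99691 + 0.34239·0.07856·0.86863) = 73.74329°
λ₂ = λ₁ + atan2(sin θ sin δ cos φ₁, cos δ − sin φ₁ sin φ₂) = -140.92112°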